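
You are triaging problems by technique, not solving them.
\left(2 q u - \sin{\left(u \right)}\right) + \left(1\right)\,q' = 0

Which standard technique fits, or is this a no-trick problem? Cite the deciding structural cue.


Verdict: a linear integrating factor — linear in the unknown with genuine forcing: multiply through by the exponential of the integrated coefficient and the left side closes into one derivative.


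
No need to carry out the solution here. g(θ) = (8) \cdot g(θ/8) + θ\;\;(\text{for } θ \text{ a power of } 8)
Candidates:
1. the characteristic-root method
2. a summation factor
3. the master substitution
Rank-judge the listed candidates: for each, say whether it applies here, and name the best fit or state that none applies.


Verdict: the master substitution — the argument contracts 8-fold per step: reindex θ exponentially and solve the linear recurrence in the new index.
- the characteristic-root method: the recursion divides its index rather than shifting it — outside the constant-shift family the root method covers.
- a summation factor — a divided-index call is outside the fixed-shift first-order family a summation factor normalizes.
- the master substitution — yes, a natural case for it.


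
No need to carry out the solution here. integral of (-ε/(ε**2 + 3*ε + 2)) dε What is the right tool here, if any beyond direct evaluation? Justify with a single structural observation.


Diagnosis: partial fractions — the factorization of ε**2 + 3*ε + 2 is the whole battle; after it, each term is a table integral.


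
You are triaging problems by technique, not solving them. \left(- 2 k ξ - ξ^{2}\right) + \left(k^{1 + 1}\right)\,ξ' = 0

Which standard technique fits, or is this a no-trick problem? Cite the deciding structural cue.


Method: the homogeneous substitution — scaling k and ξ together leaves the slope fixed — it depends only on ξ/k, so substitute the ratio. This doubles as a Bernoulli equation in the unknown as written; the homogeneous route needs no setup at all.


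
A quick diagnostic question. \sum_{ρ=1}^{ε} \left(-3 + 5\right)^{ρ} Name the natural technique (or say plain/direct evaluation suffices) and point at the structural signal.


Method: the geometric series formula — consecutive terms stand in a fixed index-free ratio — the geometric sum formula closes it.


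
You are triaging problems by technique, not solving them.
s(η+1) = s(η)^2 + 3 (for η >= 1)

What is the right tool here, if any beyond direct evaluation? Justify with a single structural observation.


Technique: no special technique — a nonlinear dependence on earlier terms breaks linearity, and with it every superposition-based closed form.


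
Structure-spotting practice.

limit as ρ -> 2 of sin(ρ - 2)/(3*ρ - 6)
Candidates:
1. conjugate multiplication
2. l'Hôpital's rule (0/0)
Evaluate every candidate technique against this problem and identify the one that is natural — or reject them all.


Diagnosis: l'Hôpital's rule (0/0) — both numerator and denominator vanish at 2: the genuine 0/0 indeterminate that l'Hôpital exists for. One could equally expand both pieces locally and compare leading terms; the rule does that in one stroke.
- conjugate multiplication: no difference of divergent radicals appears, so rationalizing has nothing to cancel.
- l'Hôpital's rule (0/0) — applies; the problem has the shape this method handles.


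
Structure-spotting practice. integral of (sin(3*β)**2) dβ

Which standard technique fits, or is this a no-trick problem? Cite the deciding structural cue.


Diagnosis: a trigonometric identity — sin(3*β)**2 carries an even exponent — trade it for double-angle cosines before integrating.


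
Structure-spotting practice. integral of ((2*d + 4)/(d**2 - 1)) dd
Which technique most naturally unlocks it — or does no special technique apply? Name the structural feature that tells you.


Best approach: partial fractions — rational integrand, reducible denominator d**2 - 1: decompose first, integrate second.


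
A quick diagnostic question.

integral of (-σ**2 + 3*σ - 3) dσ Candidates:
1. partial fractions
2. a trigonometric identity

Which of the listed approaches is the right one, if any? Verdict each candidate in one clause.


Method: no special technique — a term-by-term power-rule job in σ; no substitution or rearrangement earns its keep here.
- partial fractions — there is no rational-function structure to decompose.
- a trigonometric identity — there is no trigonometric structure at all — the integrand carries no sine or cosine to rewrite.


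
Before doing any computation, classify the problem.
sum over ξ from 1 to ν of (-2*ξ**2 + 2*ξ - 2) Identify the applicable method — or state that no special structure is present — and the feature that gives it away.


Technique: no special technique — recognize the absence of structure: constant-multiple powers of ξ summed plainly, no special method required.


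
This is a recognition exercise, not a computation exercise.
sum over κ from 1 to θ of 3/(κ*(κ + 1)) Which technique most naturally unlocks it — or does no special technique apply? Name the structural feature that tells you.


Technique: telescoping — the summand 3/(κ*(κ + 1)) decomposes into fractions whose poles differ by an integer shift — the series collapses.


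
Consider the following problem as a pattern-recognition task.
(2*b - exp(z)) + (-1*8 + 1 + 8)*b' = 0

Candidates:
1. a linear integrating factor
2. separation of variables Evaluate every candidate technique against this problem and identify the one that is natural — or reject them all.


Best approach: a linear integrating factor — b appears only to the first power with coefficient 2 — the classic integrating-factor setup.
- a linear integrating factor: yes, a natural case for it.
- separation of variables — no algebra isolates the independent variable on one side and the unknown on the other.


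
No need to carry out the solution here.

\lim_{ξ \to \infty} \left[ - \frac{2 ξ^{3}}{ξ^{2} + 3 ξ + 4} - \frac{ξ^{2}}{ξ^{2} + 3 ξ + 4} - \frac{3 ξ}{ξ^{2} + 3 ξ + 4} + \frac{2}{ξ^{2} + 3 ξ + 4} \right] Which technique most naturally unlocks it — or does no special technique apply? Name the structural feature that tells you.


Best approach: dominant-term comparison — divide by the highest power of ξ present: lower-order terms vanish and the dominant ratio remains. Differentiating the expression as a single quotient would eventually settle it as well; matching dominant growth settles it immediately.


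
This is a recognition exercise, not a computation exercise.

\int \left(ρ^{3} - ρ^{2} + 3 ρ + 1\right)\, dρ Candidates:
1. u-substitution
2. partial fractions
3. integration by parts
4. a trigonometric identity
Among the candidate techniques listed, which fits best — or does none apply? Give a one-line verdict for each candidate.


Best approach: no special technique — a term-by-term power-rule job in ρ; no substitution or rearrangement earns its keep here.
- u-substitution — no substitution does more than relabel what direct integration already handles.
- partial fractions: there is no rational-function structure to decompose.
- integration by parts — parts would only shuffle a directly integrable integrand.
- a trigonometric identity — no sine or cosine appears, so there is nothing for a trigonometric identity to act on.


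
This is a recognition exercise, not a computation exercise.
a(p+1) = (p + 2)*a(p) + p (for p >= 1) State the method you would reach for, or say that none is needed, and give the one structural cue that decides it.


Best approach: a summation factor — first-order linear but the coefficient p + 2 moves with the index — divide by the cumulative product and telescope.


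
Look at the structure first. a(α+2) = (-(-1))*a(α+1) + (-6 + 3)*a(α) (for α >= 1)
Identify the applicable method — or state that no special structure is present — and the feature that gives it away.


Method: the characteristic-root method — this is the constant-coefficient homogeneous case — the whole solution in α reduces to a polynomial's roots.


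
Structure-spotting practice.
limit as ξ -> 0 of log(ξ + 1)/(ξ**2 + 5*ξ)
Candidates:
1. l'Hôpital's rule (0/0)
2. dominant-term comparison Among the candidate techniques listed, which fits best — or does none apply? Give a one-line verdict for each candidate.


Technique: l'Hôpital's rule (0/0) — substituting 0 gives 0 over 0; differentiate top and bottom once and re-evaluate. A first-order expansion at the point is an equally standard path; the rule packages it.
- l'Hôpital's rule (0/0): applies; the problem has the shape this method handles.
- dominant-term comparison: this limit is not decided by comparing leading-term growth at infinity.


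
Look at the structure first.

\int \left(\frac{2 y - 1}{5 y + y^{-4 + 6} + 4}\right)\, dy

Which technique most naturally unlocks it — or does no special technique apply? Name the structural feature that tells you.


Technique: partial fractions — a proper rational integrand whose denominator splits into simpler factors — decompose into partial fractions first.


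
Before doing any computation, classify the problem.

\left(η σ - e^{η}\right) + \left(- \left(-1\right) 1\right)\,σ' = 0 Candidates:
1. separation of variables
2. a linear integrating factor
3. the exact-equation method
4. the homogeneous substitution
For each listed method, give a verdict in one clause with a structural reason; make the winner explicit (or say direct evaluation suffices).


Technique: a linear integrating factor — the equation is linear in σ with coefficient η; multiplying by the integrating factor exp(∫η) makes the left side a perfect derivative.
- separation of variables — the two dependences do not factor apart.
- a linear integrating factor: applicable, and directly so.
- the exact-equation method: the mixed-partials test fails on this split — it is not an exact differential as presented.
- the homogeneous substitution: the ratio substitution does not collapse this equation.


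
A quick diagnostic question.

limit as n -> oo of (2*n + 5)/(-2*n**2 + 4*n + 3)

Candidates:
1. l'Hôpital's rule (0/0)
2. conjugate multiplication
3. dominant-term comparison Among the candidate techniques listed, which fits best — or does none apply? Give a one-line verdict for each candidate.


Method: dominant-term comparison — at large n only the top-degree terms survive; compare the leading terms and the limit falls out.
- l'Hôpital's rule (0/0): no 0/0 form appears: written as one quotient, top and bottom both grow without bound, and the ratio is decided by their leading terms.
- conjugate multiplication: no divergent radical difference is present for a conjugate pair to cancel.
- dominant-term comparison: applicable, and directly so.


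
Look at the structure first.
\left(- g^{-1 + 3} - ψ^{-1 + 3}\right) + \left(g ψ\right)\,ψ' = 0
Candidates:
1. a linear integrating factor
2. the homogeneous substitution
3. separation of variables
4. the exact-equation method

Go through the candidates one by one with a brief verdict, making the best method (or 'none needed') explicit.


Method: the homogeneous substitution — the slope's numerator and denominator share total degree; set v = ψ/g and the equation drops to separable form. A Bernoulli substitution is a fair alternative on this equation directly; the homogeneous reading takes it as given.
- a linear integrating factor — the unknown enters nonlinearly (through a power, a denominator, or a transcendental function), which the linear integrating-factor recipe cannot absorb as-is — any repair would come from a preliminary substitution, not the factor.
- the homogeneous substitution — a fit — the right tool for this form.
- separation of variables: the two dependences are entangled, not a clean product of one-variable pieces.
- the exact-equation method — the mixed-partials test fails on this split — it is not an exact differential as presented.


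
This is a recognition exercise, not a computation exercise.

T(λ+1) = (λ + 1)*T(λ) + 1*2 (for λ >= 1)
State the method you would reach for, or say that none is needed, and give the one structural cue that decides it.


Technique: a summation factor — an index-dependent multiplier λ + 1 rules out characteristic roots; a summation factor converts it to a pure difference.


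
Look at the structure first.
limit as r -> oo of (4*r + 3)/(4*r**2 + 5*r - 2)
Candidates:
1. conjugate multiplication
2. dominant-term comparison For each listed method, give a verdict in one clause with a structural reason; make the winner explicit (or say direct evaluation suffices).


Verdict: dominant-term comparison — divide through by the highest power of r; every lower-order term dies and the dominant terms decide the limit.
- conjugate multiplication: there is no infinity-minus-infinity radical difference to rationalize.
- dominant-term comparison: yes, a natural case for it.


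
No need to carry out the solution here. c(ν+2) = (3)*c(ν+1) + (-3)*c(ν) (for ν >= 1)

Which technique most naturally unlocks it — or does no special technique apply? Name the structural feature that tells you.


Verdict: the characteristic-root method — the recurrence treats every index alike (constant coefficients, no forcing) — precisely the regime where r^ν trials close it.


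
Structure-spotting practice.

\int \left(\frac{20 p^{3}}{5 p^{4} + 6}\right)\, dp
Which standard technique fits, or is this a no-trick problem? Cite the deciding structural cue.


Technique: u-substitution — differentiating the inner expression 5 p^{4} + 6 produces the factor 20 p^{3} up to a constant multiple, so substituting u = 5 p^{4} + 6 reduces everything to a one-variable integral in u.


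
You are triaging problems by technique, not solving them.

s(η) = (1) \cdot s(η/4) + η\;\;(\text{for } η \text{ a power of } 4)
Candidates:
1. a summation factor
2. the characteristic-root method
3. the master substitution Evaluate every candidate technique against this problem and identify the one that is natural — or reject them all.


Best approach: the master substitution — the argument contracts 4-fold per step: reindex η exponentially and solve the linear recurrence in the new index.
- a summation factor — the recursion divides its index rather than shifting it — there is no previous-term chain for a summation factor to telescope.
- the characteristic-root method: a divided-index call is not the fixed-shift linear shape that characteristic roots solve.
- the master substitution: applies; the problem has the shape this method handles.


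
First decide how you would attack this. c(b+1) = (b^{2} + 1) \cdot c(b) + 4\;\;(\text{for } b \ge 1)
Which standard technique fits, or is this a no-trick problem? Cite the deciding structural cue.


Technique: a summation factor — first-order linear but the coefficient b^{2} + 1 moves with the index — divide by the cumulative product and telescope.


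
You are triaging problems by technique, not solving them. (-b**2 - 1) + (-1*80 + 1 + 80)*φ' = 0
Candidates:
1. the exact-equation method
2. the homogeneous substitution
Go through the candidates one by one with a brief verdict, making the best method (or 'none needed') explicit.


Method: no special technique — the slope is a function of b alone, so integrate both sides directly.
- the exact-equation method: no dependence on the unknown anywhere: exactness is a label without content here.
- the homogeneous substitution: solved for the derivative, the right side changes under joint scaling of the two variables.


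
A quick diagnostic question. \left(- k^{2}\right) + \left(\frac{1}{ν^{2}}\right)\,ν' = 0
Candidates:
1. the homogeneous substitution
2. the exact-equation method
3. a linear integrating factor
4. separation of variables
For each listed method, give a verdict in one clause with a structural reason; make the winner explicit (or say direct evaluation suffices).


Verdict: separation of variables — the slope splits multiplicatively: k^{2} carrying all k-dependence times ν^{2} carrying all ν-dependence — separate and integrate.
- the homogeneous substitution: the slope changes under joint rescaling, failing the degree-zero test.
- the exact-equation method — any potential here is of the trivial single-variable kind; the exact method earns its name only with genuine cross terms.
- a linear integrating factor — the unknown enters nonlinearly (through a power, a denominator, or a transcendental function), which the linear integrating-factor recipe cannot absorb as-is — any repair would come from a preliminary substitution, not the factor.
- separation of variables: a fit — the right tool for this form.


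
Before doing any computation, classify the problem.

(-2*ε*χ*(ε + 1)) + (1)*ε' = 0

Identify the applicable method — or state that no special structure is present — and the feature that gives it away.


Best approach: separation of variables — all dependence on the two variables factors apart, the defining separable shape. A Bernoulli rewrite would carry it as the equation stands — separating the variables needs no rearrangement either.


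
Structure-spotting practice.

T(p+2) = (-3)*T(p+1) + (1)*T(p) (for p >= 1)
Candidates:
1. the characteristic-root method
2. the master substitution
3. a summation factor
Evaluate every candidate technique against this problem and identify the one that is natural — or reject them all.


Technique: the characteristic-root method — this is the constant-coefficient homogeneous case — the whole solution in p reduces to a polynomial's roots.
- the characteristic-root method: yes — fits the structure here.
- the master substitution: there is no divide-the-index recursive argument.
- a summation factor: the recurrence reaches back more than one step, outside the first-order family a summation factor normalizes.


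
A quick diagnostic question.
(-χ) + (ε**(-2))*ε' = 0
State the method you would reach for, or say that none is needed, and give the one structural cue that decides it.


Verdict: separation of variables — one side of the product carries the independent variable, the other the unknown — the textbook separation shape. The equation is exact as it stands too — a potential function exists — though separation reads the split structure directly.


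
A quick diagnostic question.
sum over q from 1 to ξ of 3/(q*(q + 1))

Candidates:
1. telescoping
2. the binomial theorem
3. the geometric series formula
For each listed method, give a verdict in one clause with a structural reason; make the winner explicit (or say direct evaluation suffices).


Technique: telescoping — rewrite 3/(q*(q + 1)) as simple fractions and successive terms eat each other — only the edges survive.
- telescoping: yes, a natural case for it.
- the binomial theorem — the summand does not match any term pattern of an expanded binomial power.
- the geometric series formula — no single multiplier carries one term to the next throughout the sum.


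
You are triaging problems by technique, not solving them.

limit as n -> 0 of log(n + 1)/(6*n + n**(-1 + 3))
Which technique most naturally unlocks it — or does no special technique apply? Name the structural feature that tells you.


Diagnosis: l'Hôpital's rule (0/0) — substituting 0 gives 0 over 0; differentiate top and bottom once and re-evaluate. One could equally expand both pieces locally and compare leading terms; the rule does that in one stroke.


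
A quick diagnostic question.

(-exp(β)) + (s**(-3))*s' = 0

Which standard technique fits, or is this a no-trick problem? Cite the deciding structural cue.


Verdict: separation of variables — one side of the product carries the independent variable, the other the unknown — the textbook separation shape. An exactness check succeeds on this form as well — separation and the potential function arrive at the same answer, separation more directly.


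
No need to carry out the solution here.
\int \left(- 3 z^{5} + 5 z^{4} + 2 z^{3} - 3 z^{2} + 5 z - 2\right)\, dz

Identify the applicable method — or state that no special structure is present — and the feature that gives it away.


Verdict: no special technique — a term-by-term power-rule job in z; no substitution or rearrangement earns its keep here.


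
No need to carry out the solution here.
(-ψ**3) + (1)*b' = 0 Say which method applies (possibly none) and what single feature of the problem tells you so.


Best approach: no special technique — with b absent the equation is not coupled at all: direct integration in ψ.


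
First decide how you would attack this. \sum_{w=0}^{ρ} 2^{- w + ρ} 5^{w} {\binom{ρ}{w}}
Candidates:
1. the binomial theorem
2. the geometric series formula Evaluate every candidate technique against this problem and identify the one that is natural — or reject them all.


Method: the binomial theorem — binomial coefficients against complementary powers of 5 and 2: recognize the binomial expansion and resum.
- the binomial theorem: yes — fits the structure here.
- the geometric series formula — dividing successive terms gives an index-dependent quantity, not a constant.


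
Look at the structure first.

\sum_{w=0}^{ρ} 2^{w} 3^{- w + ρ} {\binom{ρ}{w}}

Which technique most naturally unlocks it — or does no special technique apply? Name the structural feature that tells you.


Diagnosis: the binomial theorem — the binomial coefficients weight matched powers of 2 and 3, which is exactly the expansion of a binomial power.


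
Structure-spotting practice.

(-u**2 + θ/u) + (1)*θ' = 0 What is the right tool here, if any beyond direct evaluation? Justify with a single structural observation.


Best approach: a linear integrating factor — the unknown enters only to the first power against a nonzero forcing term — the integrating-factor template applies directly.


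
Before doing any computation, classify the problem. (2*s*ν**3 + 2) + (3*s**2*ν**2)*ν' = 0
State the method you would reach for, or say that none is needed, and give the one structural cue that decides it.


Method: the exact-equation method — d/dν of 2*s*ν**3 + 2 equals d/ds of 3*s**2*ν**2: the form is a total differential of one potential — integrate it exactly.


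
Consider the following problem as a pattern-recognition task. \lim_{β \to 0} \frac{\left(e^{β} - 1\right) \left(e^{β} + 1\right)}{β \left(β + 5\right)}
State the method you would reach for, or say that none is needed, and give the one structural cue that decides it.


Technique: l'Hôpital's rule (0/0) — both numerator and denominator vanish at 0: the genuine 0/0 indeterminate that l'Hôpital exists for. A local series expansion at the point resolves it as well; the rule is the packaged version of that step.


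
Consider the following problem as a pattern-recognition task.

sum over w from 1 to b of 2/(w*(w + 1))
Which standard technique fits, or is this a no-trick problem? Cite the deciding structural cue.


Technique: telescoping — one partial-fraction pass turns 2/(w*(w + 1)) into a shifted difference, and shifted differences telescope.


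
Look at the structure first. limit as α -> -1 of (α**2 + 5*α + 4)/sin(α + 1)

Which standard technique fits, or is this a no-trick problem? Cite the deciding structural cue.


Best approach: l'Hôpital's rule (0/0) — the 0/0 form at -1 is the signature situation for l'Hôpital's rule. The standard small-argument limits would also carry it; the rule is the systematic route.


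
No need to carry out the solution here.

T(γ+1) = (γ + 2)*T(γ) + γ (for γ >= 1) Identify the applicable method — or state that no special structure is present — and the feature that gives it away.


Technique: a summation factor — normalize by the running product of γ + 2: the left side becomes a difference, and differences sum.


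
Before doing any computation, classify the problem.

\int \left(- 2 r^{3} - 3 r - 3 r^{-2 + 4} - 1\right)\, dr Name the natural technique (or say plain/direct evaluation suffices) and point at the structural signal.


Method: no special technique — scan for structure and find none: constant multiples of powers of r, integrate directly.


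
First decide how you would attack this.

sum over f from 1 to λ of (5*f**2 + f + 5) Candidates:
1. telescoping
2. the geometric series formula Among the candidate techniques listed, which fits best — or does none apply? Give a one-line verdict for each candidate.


Verdict: no special technique — with only polynomial terms in f present, the classical sum-of-powers identities are all you need.
- telescoping: the terms as presented offer no neighboring cancellation — a telescoping rewrite may exist, but the displayed structure does not hand one over.
- the geometric series formula: the term-to-term ratio changes with the index, so the geometric formula cannot close it.


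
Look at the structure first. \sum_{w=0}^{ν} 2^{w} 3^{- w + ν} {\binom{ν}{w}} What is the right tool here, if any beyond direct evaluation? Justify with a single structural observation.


Diagnosis: the binomial theorem — {\binom{ν}{w}} weighting matched powers of 2 and 3 is the expanded form of (2 + 3)^ν — fold it back up.


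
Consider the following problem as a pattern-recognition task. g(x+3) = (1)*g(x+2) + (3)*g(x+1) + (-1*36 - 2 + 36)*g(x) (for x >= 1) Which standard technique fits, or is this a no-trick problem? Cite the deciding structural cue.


Method: the characteristic-root method — the recurrence treats every index alike (constant coefficients, no forcing) — precisely the regime where r^x trials close it.


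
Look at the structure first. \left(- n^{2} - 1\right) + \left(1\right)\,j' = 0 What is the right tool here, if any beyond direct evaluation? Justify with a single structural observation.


Best approach: no special technique — solved for the derivative, no j appears — this is antidifferentiation in n wearing ODE clothing.


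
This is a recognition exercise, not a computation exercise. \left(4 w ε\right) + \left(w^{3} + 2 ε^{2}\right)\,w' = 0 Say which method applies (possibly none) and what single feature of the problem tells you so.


Method: the exact-equation method — take the mixed partials of 4 w ε and w^{3} + 2 ε^{2}: they are equal, which certifies an exact differential.


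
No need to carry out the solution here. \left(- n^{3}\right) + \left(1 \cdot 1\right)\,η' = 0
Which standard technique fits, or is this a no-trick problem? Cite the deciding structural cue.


Diagnosis: no special technique — solved for the derivative, η never appears on the right — this is a direct integration in n, not a differential-equations problem at heart.


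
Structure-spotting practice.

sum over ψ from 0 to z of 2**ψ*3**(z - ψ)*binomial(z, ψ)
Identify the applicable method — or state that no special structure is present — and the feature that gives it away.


Verdict: the binomial theorem — binomial coefficients against complementary powers of 2 and 3: recognize the binomial expansion and resum.


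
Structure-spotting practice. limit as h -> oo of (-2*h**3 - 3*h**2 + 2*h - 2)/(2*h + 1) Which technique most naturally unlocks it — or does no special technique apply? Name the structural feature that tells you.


Best approach: dominant-term comparison — growth-rate triage: the leading powers of h decide the limit, everything else is noise. l'Hôpital's at-infinity variant applies to the expression viewed as a single quotient; the leading-term comparison is the direct route.


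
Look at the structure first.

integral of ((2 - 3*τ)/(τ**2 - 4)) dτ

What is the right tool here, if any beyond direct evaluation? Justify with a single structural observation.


Best approach: partial fractions — the integrand is a proper rational function and its denominator τ**2 - 4 factors into distinct pieces, so it splits into simple fractions.


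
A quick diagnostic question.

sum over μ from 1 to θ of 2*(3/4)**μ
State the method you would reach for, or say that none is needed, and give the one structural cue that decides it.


Diagnosis: the geometric series formula — consecutive terms stand in a fixed index-free ratio — the geometric sum formula closes it.


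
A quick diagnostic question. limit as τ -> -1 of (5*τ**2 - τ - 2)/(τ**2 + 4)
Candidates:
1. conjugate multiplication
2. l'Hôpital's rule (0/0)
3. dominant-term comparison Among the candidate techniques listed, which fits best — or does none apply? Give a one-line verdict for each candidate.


Best approach: no special technique — the function is continuous at -1; evaluation is itself the limit, no machinery required.
- conjugate multiplication — the conjugate move applies to radical differences, which this is not.
- l'Hôpital's rule (0/0): evaluation at the point is determinate, so the rule has nothing to repair.
- dominant-term comparison: this limit is not decided by comparing polynomial growth at infinity.


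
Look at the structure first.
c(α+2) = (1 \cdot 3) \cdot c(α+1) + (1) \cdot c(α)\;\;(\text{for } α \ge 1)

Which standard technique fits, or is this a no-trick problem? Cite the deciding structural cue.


Technique: the characteristic-root method — the recurrence treats every index alike (constant coefficients, no forcing) — precisely the regime where r^α trials close it.


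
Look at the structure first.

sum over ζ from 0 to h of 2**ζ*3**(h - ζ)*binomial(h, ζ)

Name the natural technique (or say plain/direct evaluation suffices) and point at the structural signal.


Best approach: the binomial theorem — the summand is term ζ of a binomial expansion in 2 and 3; the whole sum is a single power.


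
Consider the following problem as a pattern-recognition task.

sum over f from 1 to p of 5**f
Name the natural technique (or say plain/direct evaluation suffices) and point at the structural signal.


Best approach: the geometric series formula — consecutive terms stand in a fixed index-free ratio — the geometric sum formula closes it.


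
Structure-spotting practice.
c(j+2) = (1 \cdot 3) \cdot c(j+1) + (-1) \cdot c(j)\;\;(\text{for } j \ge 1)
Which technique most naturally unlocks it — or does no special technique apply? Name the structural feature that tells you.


Best approach: the characteristic-root method — linear, homogeneous, constant coefficients: solutions of the form r^j exist — find the roots of the characteristic polynomial.


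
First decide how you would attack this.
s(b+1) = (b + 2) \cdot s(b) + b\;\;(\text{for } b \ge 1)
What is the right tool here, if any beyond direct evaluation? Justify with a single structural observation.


Technique: a summation factor — because the multiplier b + 2 is index-dependent, divide through by its running product and sum the resulting differences.


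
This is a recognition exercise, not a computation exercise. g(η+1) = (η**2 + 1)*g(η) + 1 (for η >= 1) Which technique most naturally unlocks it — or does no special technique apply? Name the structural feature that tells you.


Verdict: a summation factor — the coefficient η**2 + 1 drifts with the index, so no fixed root exists; normalizing by the cumulative product telescopes it.


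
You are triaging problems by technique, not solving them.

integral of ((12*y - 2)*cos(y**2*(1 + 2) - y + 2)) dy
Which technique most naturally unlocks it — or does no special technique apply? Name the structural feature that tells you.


Diagnosis: u-substitution — read it as f(y**2*(1 + 2) - y + 2) times a constant multiple of d(y**2*(1 + 2) - y + 2): one substitution, u = y**2*(1 + 2) - y + 2, finishes it.


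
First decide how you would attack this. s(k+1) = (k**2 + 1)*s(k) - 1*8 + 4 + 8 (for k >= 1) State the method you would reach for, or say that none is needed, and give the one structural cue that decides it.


Diagnosis: a summation factor — with the index-dependent coefficient k**2 + 1, dividing by the cumulative product turns the left side into a pure difference.


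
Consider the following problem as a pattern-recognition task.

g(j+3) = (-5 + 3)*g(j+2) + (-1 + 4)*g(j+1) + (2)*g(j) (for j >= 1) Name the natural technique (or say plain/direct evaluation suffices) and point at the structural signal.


Best approach: the characteristic-root method — no index-dependence in the weights and nothing inhomogeneous: classic characteristic-equation setup.


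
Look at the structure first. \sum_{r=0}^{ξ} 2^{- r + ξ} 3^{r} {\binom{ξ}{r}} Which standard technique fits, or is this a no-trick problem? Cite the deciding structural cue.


Method: the binomial theorem — the binomial coefficients weight matched powers of 3 and 2, which is exactly the expansion of a binomial power.


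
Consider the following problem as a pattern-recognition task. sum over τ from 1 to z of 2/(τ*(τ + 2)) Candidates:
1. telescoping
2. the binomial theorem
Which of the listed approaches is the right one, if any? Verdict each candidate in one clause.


Method: telescoping — poles of 2/(τ*(τ + 2)) differ by an integer, the telltale of a telescoping partial-fraction sum.
- telescoping: applicable, and directly so.
- the binomial theorem: there is no pair of bases whose matched powers would reassemble into a single binomial power.


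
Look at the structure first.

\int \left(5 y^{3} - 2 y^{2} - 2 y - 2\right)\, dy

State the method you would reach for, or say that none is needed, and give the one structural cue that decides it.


Method: no special technique — nothing composite, nothing rational, nothing trigonometric — each constant-multiple power of y integrates by the power rule alone.


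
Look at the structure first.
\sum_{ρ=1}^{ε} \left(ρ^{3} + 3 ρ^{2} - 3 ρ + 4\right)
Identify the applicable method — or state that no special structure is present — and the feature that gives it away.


Diagnosis: no special technique — no ratio, no shift structure, no binomial pattern: sum the constant-multiple powers of ρ with known formulas.


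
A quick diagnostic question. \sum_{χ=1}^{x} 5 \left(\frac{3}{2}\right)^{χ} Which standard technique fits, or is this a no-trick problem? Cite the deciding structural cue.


Best approach: the geometric series formula — term-over-term division gives \frac{3}{2} every time — index-free ratio, geometric sum formula applies.


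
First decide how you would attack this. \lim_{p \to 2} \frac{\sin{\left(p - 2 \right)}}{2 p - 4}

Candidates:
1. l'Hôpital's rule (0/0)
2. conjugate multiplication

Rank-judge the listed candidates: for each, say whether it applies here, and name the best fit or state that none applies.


Technique: l'Hôpital's rule (0/0) — substituting 2 gives 0 over 0; differentiate top and bottom once and re-evaluate. A local series expansion at the point resolves it as well; the rule is the packaged version of that step.
- l'Hôpital's rule (0/0): yes, a natural case for it.
- conjugate multiplication — no difference of divergent radicals appears, so rationalizing has nothing to cancel.


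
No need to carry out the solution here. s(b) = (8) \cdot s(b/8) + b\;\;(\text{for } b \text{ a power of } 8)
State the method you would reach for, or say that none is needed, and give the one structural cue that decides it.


Method: the master substitution — treat m = log base 8 of b as the new clock: one recursion step advances m by one while b scales by 8.


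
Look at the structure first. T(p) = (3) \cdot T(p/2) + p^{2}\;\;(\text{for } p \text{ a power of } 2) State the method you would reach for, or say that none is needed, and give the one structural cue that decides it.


Best approach: the master substitution — treat m = log base 2 of p as the new clock: one recursion step advances m by one while p scales by 2.


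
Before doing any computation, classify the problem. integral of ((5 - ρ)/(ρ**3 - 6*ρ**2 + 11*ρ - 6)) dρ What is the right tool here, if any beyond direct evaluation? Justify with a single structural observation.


Technique: partial fractions — the factorization of ρ**3 - 6*ρ**2 + 11*ρ - 6 is the whole battle; after it, each term is a table integral.


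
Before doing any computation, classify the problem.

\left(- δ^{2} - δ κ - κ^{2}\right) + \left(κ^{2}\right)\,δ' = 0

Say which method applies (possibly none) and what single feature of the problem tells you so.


Best approach: the homogeneous substitution — solved for the derivative, the right side is unchanged under scaling κ and δ together — it depends only on the ratio δ/κ, so substitute a single ratio variable.


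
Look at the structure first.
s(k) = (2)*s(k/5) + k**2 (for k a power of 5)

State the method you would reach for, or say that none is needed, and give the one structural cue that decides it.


Diagnosis: the master substitution — a divide-and-conquer shape: argument k/5, so change variables with k = 5^m and solve the linear version.


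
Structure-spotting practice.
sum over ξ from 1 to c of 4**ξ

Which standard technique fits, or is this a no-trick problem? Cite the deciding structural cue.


Method: the geometric series formula — term-over-term division gives 4 every time — index-free ratio, geometric sum formula applies.


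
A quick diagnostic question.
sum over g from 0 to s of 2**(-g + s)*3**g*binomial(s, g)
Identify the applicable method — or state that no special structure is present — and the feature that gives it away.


Verdict: the binomial theorem — binomial coefficients against complementary powers of 3 and 2: recognize the binomial expansion and resum.


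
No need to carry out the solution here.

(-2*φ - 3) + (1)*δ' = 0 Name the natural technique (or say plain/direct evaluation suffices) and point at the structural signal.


Verdict: no special technique — the slope is a function of φ alone, so integrate both sides directly.


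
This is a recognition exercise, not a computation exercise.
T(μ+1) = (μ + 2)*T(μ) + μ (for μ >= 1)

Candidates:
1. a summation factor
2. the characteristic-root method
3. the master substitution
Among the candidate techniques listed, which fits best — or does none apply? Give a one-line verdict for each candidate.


Best approach: a summation factor — one step of memory with a weight μ + 2 that changes as the index grows — the summation-factor construction is built for this.
- a summation factor — yes — fits the structure here.
- the characteristic-root method — the coefficients vary with the index, breaking the constant-coefficient structure the method needs.
- the master substitution: this is shift-type recursion, outside the divide-and-conquer template.


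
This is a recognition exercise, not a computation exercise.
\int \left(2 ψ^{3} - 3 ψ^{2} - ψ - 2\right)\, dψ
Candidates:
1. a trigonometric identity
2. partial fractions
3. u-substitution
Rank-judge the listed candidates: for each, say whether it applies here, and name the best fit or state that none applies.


Method: no special technique — a term-by-term power-rule job in ψ; no substitution or rearrangement earns its keep here.
- a trigonometric identity: there is no trigonometric structure at all — the integrand carries no sine or cosine to rewrite.
- partial fractions: the expression is not a ratio of polynomials that decomposes further.
- u-substitution: any workable substitution here is cosmetic — the integrand is already in directly integrable form.


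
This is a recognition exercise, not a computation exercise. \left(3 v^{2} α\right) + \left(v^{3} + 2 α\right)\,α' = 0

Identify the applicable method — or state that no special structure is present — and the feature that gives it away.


Method: the exact-equation method — the cross partial derivatives of 3 v^{2} α and v^{3} + 2 α agree, so the left side is the total differential of one potential in v and α.
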